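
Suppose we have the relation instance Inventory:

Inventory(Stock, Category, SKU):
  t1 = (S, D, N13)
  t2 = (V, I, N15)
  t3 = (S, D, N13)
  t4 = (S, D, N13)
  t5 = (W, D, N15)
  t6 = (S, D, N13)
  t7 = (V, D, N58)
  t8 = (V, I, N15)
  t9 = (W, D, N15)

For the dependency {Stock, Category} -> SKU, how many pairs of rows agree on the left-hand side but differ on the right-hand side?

(Stock=S, Category=D): all 4 rows agree on SKU — 0 pairs.
(Stock=V, Category=I): all 2 rows agree on SKU — 0 pairs.
(Stock=W, Category=D): all 2 rows agree on SKU — 0 pairs.

0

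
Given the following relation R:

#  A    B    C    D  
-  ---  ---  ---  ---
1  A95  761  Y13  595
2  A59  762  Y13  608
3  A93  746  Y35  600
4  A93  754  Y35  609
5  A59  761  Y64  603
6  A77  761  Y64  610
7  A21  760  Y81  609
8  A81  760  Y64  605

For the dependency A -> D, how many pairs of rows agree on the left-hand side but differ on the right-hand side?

A=A59: violating pairs (2,5) — 1 pair.
A=A93: violating pairs (3,4) — 1 pair.

2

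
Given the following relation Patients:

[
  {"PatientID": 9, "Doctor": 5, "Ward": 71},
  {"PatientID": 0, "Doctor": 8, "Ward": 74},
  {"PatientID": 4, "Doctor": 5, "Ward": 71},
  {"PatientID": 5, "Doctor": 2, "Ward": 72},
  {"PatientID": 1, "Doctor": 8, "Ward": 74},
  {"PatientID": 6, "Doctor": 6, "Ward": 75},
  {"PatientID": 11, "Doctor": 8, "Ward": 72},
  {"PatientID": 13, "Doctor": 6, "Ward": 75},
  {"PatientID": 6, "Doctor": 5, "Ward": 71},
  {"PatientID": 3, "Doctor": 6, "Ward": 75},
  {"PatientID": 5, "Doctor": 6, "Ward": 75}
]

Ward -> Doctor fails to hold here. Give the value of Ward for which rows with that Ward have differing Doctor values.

72

Ward=71: 3 rows → Doctor = 5, 5, 5 ✓
Ward=74: 2 rows → Doctor = 8, 8 ✓
Ward=72: 2 rows → Doctor takes values {2, 8} — violation
Ward=75: 4 rows → Doctor = 6, 6, 6, 6 ✓
The only Ward value with inconsistent Doctor is Ward=72.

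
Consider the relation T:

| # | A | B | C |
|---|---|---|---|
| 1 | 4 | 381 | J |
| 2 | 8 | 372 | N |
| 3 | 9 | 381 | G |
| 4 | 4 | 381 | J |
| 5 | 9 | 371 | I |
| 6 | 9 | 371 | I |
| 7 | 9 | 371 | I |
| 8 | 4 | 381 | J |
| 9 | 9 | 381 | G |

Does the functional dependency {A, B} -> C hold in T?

Yes

(A=4, B=381): rows 1, 4, 8 → C = J, J, J ✓
(A=8, B=372): row 2 → C = N ✓
(A=9, B=381): rows 3, 9 → C = G, G ✓
(A=9, B=371): rows 5, 6, 7 → C = I, I, I ✓
Every {A, B} value is associated with a single C value, so {A, B} -> C holds.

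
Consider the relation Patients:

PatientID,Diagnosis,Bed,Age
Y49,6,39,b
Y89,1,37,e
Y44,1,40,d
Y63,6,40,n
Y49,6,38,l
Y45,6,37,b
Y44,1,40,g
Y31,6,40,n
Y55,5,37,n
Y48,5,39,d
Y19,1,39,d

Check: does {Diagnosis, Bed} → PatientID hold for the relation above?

No

(Diagnosis=6, Bed=39): 1 row → PatientID = Y49 ✓
(Diagnosis=1, Bed=37): 1 row → PatientID = Y89 ✓
(Diagnosis=1, Bed=40): 2 rows → PatientID = Y44, Y44 ✓
(Diagnosis=6, Bed=40): 2 rows → PatientID takes values {Y63, Y31} — violation
(Diagnosis=6, Bed=38): 1 row → PatientID = Y49 ✓
(Diagnosis=6, Bed=37): 1 row → PatientID = Y45 ✓
(Diagnosis=5, Bed=37): 1 row → PatientID = Y55 ✓
(Diagnosis=5, Bed=39): 1 row → PatientID = Y48 ✓
(Diagnosis=1, Bed=39): 1 row → PatientID = Y19 ✓
Two rows agree on {Diagnosis, Bed} but differ on PatientID, so {Diagnosis, Bed} → PatientID does not hold.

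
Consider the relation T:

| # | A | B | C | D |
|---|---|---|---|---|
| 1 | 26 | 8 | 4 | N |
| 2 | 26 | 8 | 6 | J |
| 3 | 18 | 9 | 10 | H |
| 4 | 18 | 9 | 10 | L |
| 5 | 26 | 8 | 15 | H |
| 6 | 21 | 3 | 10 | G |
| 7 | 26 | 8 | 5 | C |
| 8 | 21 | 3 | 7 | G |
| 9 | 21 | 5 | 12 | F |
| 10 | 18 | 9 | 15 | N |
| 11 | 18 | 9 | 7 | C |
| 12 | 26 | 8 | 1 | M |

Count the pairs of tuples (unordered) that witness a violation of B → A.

0

B=8: all 5 rows agree on A — 0 pairs.
B=9: all 4 rows agree on A — 0 pairs.
B=3: all 2 rows agree on A — 0 pairs.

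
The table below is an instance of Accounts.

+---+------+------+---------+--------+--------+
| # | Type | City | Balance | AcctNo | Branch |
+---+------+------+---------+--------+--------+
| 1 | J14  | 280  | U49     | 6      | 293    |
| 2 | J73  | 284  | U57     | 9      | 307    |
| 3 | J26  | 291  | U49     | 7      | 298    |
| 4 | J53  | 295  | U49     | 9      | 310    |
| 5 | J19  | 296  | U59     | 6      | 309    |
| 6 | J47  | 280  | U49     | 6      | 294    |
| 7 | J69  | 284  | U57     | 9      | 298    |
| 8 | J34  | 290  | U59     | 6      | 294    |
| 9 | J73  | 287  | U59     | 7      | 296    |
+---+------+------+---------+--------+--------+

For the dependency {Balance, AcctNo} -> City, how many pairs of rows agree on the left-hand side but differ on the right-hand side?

1

(Balance=U49, AcctNo=6): all 2 rows agree on City — 0 pairs.
(Balance=U57, AcctNo=9): all 2 rows agree on City — 0 pairs.
(Balance=U59, AcctNo=6): violating pairs (5,8) — 1 pair.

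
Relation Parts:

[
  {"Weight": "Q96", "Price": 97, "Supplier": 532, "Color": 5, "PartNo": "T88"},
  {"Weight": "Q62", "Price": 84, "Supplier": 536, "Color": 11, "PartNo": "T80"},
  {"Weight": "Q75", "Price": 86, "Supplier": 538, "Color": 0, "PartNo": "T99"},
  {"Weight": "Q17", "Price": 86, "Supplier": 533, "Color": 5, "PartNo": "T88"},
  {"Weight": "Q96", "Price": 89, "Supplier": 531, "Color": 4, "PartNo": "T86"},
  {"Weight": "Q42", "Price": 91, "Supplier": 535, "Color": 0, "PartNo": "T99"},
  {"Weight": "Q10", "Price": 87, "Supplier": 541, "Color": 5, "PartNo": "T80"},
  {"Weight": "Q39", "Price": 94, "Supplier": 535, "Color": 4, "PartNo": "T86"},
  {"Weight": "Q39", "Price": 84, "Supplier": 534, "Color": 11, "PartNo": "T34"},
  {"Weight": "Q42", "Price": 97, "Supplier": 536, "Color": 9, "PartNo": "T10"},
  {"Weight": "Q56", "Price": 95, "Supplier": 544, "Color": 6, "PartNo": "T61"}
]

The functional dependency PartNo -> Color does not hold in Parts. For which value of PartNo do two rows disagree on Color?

PartNo=T88: 2 rows → Color = 5, 5 ✓
PartNo=T80: 2 rows → Color takes values {11, 5} — violation
PartNo=T99: 2 rows → Color = 0, 0 ✓
PartNo=T86: 2 rows → Color = 4, 4 ✓
PartNo=T34: 1 row → Color = 11 ✓
PartNo=T10: 1 row → Color = 9 ✓
PartNo=T61: 1 row → Color = 6 ✓
The only PartNo value with inconsistent Color is PartNo=T80.

T80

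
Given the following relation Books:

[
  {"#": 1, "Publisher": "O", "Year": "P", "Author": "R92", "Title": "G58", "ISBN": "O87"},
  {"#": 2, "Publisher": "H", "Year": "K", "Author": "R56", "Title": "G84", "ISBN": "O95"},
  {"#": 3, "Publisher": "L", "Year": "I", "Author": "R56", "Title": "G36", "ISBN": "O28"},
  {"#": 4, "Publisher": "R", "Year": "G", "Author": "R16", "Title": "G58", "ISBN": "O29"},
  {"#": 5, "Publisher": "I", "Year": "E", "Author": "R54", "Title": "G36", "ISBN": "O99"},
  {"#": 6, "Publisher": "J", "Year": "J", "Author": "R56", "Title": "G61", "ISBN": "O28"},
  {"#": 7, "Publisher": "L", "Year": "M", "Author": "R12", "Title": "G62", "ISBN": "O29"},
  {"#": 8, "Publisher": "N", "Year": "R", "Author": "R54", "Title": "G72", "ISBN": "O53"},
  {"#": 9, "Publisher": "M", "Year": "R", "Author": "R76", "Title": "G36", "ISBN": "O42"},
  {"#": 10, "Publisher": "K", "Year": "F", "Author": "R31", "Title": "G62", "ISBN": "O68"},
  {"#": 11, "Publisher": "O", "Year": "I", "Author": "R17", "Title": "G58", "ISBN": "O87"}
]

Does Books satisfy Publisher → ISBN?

No

Publisher=O: rows 1, 11 → ISBN = O87, O87 ✓
Publisher=H: row 2 → ISBN = O95 ✓
Publisher=L: rows 3, 7 → ISBN takes values {O28, O29} — violation
Publisher=R: row 4 → ISBN = O29 ✓
Publisher=I: row 5 → ISBN = O99 ✓
Publisher=J: row 6 → ISBN = O28 ✓
Publisher=N: row 8 → ISBN = O53 ✓
Publisher=M: row 9 → ISBN = O42 ✓
Publisher=K: row 10 → ISBN = O68 ✓
Two rows agree on Publisher but differ on ISBN, so Publisher → ISBN does not hold.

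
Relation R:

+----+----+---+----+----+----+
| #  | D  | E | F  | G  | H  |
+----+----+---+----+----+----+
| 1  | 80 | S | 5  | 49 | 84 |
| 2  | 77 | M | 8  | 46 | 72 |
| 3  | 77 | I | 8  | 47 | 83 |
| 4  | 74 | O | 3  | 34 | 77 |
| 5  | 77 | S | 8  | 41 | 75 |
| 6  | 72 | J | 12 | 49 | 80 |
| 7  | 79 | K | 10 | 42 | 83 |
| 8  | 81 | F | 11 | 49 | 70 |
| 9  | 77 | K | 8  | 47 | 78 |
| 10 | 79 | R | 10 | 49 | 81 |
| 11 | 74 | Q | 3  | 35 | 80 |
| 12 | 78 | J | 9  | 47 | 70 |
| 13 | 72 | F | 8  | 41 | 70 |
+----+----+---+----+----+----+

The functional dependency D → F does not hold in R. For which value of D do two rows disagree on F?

72

D=80: row 1 → F = 5 ✓
D=77: rows 2, 3, 5, 9 → F = 8, 8, 8, 8 ✓
D=74: rows 4, 11 → F = 3, 3 ✓
D=72: rows 6, 13 → F takes values {12, 8} — violation
D=79: rows 7, 10 → F = 10, 10 ✓
D=81: row 8 → F = 11 ✓
D=78: row 12 → F = 9 ✓
The only D value with inconsistent F is D=72.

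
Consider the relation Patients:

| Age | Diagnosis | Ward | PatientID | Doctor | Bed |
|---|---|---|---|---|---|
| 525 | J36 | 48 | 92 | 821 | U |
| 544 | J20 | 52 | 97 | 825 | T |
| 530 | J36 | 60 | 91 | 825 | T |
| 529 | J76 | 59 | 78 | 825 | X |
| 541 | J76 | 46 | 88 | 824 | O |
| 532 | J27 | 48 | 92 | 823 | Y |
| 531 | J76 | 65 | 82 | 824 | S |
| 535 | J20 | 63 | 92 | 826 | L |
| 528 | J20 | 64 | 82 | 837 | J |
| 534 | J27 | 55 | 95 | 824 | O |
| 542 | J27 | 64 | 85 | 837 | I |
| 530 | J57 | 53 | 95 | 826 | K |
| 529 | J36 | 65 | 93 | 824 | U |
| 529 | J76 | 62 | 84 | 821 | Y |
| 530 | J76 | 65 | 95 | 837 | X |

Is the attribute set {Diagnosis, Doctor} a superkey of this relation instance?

No

Two distinct rows share (Diagnosis=J76, Doctor=824), so {Diagnosis, Doctor} does not determine every attribute — not a superkey.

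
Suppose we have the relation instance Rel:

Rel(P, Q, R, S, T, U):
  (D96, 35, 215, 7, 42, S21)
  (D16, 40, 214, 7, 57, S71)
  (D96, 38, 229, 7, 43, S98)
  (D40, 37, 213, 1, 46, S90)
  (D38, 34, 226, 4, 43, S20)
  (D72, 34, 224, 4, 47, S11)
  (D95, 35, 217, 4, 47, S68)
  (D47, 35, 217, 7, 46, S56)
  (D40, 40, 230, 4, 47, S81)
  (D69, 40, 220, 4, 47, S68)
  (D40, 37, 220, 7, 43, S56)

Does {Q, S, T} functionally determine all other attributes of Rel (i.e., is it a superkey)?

No

Two distinct rows share (Q=40, S=4, T=47), so {Q, S, T} does not determine every attribute — not a superkey.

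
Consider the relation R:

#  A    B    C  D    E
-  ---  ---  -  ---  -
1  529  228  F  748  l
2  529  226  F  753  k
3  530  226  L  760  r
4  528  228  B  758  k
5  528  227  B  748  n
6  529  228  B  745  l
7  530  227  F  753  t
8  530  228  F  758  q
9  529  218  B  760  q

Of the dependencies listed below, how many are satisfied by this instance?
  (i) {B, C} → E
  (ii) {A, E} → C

0

(i) {B, C} → E: (B=228, C=F): rows 1, 8 → E takes values {l, q} — violation; (B=228, C=B): rows 4, 6 → E takes values {k, l} — violation — fails.
(ii) {A, E} → C: (A=529, E=l): rows 1, 6 → C takes values {F, B} — violation — fails.
None of the 2 dependencies hold.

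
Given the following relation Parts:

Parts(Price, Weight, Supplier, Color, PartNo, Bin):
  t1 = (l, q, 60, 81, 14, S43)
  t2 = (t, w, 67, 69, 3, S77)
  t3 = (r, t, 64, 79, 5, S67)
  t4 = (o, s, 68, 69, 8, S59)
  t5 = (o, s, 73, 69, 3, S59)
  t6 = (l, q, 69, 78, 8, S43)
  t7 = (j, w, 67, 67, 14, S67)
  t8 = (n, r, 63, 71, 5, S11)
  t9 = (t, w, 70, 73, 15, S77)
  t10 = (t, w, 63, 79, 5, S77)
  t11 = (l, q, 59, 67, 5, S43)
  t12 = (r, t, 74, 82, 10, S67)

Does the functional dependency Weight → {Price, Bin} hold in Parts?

No

Weight=q: rows 1, 6, 11 → {Price,Bin} = (l, S43), (l, S43), (l, S43) ✓
Weight=w: rows 2, 7, 9, 10 → {Price,Bin} takes values {(t, S77), (j, S67)} — violation
Weight=t: rows 3, 12 → {Price,Bin} = (r, S67), (r, S67) ✓
Weight=s: rows 4, 5 → {Price,Bin} = (o, S59), (o, S59) ✓
Weight=r: row 8 → {Price,Bin} = (n, S11) ✓
Two rows agree on Weight but differ on {Price, Bin}, so Weight → {Price, Bin} does not hold.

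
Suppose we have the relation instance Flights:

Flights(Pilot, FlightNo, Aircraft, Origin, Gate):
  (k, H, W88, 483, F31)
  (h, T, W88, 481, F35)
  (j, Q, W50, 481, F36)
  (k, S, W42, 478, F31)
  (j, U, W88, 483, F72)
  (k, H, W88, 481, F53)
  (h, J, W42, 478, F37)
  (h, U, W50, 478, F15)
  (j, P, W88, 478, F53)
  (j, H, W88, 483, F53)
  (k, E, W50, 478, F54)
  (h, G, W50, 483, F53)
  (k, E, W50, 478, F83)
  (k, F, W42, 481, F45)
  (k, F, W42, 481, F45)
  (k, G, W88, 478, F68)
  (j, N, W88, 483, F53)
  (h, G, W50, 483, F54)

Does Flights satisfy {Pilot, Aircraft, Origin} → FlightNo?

No

(Pilot=k, Aircraft=W88, Origin=483): 1 row → FlightNo = H ✓
(Pilot=h, Aircraft=W88, Origin=481): 1 row → FlightNo = T ✓
(Pilot=j, Aircraft=W50, Origin=481): 1 row → FlightNo = Q ✓
(Pilot=k, Aircraft=W42, Origin=478): 1 row → FlightNo = S ✓
(Pilot=j, Aircraft=W88, Origin=483): 3 rows → FlightNo takes values {U, H, N} — violation
(Pilot=k, Aircraft=W88, Origin=481): 1 row → FlightNo = H ✓
(Pilot=h, Aircraft=W42, Origin=478): 1 row → FlightNo = J ✓
(Pilot=h, Aircraft=W50, Origin=478): 1 row → FlightNo = U ✓
(Pilot=j, Aircraft=W88, Origin=478): 1 row → FlightNo = P ✓
(Pilot=k, Aircraft=W50, Origin=478): 2 rows → FlightNo = E, E ✓
(Pilot=h, Aircraft=W50, Origin=483): 2 rows → FlightNo = G, G ✓
(Pilot=k, Aircraft=W42, Origin=481): 2 rows → FlightNo = F, F ✓
(Pilot=k, Aircraft=W88, Origin=478): 1 row → FlightNo = G ✓
Two rows agree on {Pilot, Aircraft, Origin} but differ on FlightNo, so {Pilot, Aircraft, Origin} → FlightNo does not hold.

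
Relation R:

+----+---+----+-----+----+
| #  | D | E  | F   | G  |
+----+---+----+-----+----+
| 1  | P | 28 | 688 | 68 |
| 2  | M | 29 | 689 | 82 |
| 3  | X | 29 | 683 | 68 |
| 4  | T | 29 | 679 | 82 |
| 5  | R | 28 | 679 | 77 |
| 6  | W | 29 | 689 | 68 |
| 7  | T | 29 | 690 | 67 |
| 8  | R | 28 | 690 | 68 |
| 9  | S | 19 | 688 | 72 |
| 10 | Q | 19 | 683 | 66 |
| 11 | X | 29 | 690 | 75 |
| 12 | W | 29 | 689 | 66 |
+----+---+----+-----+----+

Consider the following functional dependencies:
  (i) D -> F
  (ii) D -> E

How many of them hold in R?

1

(i) D -> F: D=X: rows 3, 11 → F takes values {683, 690} — violation; D=T: rows 4, 7 → F takes values {679, 690} — violation; D=R: rows 5, 8 → F takes values {679, 690} — violation — fails.
(ii) D -> E: every LHS value maps to a single RHS value — holds.
1 of the 2 dependencies holds.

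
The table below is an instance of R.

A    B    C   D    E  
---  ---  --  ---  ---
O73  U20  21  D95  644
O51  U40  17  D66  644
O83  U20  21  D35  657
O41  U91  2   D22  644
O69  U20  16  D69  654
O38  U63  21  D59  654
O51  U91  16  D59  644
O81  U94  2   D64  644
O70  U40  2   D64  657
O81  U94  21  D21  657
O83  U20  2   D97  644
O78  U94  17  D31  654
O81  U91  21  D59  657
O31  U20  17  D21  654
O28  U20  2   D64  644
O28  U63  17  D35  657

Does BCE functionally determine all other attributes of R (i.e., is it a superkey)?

Two distinct rows share (B=U20, C=2, E=644), so BCE does not determine every attribute — not a superkey.

No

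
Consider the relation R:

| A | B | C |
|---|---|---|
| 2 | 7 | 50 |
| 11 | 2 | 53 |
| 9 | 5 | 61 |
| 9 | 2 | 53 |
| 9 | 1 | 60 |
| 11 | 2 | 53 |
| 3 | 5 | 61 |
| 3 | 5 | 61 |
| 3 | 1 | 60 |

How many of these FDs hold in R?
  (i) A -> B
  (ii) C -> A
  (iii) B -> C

(i) A -> B: A=9: 3 rows → B takes values {5, 2, 1} — violation; A=3: 3 rows → B takes values {5, 1} — violation — fails.
(ii) C -> A: C=53: 3 rows → A takes values {11, 9} — violation; C=61: 3 rows → A takes values {9, 3} — violation; C=60: 2 rows → A takes values {9, 3} — violation — fails.
(iii) B -> C: every LHS value maps to a single RHS value — holds.
1 of the 3 dependencies holds.

1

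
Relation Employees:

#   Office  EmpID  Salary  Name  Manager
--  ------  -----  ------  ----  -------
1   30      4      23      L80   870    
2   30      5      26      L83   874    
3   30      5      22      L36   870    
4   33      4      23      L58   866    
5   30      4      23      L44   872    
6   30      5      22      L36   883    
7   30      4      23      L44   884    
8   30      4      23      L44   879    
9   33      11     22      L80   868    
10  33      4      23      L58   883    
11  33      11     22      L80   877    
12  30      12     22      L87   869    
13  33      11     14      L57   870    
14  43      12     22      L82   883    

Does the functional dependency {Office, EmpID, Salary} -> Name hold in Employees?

No

(Office=30, EmpID=4, Salary=23): rows 1, 5, 7, 8 → Name takes values {L80, L44} — violation
(Office=30, EmpID=5, Salary=26): row 2 → Name = L83 ✓
(Office=30, EmpID=5, Salary=22): rows 3, 6 → Name = L36, L36 ✓
(Office=33, EmpID=4, Salary=23): rows 4, 10 → Name = L58, L58 ✓
(Office=33, EmpID=11, Salary=22): rows 9, 11 → Name = L80, L80 ✓
(Office=30, EmpID=12, Salary=22): row 12 → Name = L87 ✓
(Office=33, EmpID=11, Salary=14): row 13 → Name = L57 ✓
(Office=43, EmpID=12, Salary=22): row 14 → Name = L82 ✓
Two rows agree on {Office, EmpID, Salary} but differ on Name, so {Office, EmpID, Salary} -> Name does not hold.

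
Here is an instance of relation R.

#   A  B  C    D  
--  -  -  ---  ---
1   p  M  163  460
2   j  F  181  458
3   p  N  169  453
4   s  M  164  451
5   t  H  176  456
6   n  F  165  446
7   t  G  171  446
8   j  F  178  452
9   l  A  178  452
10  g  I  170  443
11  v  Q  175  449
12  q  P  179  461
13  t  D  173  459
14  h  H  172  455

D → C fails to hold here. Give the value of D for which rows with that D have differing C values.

D=460: row 1 → C = 163 ✓
D=458: row 2 → C = 181 ✓
D=453: row 3 → C = 169 ✓
D=451: row 4 → C = 164 ✓
D=456: row 5 → C = 176 ✓
D=446: rows 6, 7 → C takes values {165, 171} — violation
D=452: rows 8, 9 → C = 178, 178 ✓
D=443: row 10 → C = 170 ✓
D=449: row 11 → C = 175 ✓
D=461: row 12 → C = 179 ✓
D=459: row 13 → C = 173 ✓
D=455: row 14 → C = 172 ✓
The only D value with inconsistent C is D=446.

446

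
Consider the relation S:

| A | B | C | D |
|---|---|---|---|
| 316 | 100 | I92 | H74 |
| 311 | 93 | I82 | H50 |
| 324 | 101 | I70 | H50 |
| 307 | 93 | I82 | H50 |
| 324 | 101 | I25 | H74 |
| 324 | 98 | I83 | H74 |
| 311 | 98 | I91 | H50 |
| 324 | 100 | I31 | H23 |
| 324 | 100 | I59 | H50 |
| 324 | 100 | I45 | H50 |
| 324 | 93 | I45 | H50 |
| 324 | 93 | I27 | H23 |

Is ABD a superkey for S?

Two distinct rows share (A=324, B=100, D=H50), so ABD does not determine every attribute — not a superkey.

No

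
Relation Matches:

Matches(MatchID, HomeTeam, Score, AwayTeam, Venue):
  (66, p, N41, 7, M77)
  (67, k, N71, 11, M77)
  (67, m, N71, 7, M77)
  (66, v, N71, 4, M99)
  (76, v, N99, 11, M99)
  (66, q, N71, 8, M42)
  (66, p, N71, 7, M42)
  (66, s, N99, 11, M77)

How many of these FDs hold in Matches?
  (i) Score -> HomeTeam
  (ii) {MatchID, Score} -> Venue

0

(i) Score -> HomeTeam: Score=N71: 5 rows → HomeTeam takes values {k, m, v, q, p} — violation; Score=N99: 2 rows → HomeTeam takes values {v, s} — violation — fails.
(ii) {MatchID, Score} -> Venue: (MatchID=66, Score=N71): 3 rows → Venue takes values {M99, M42} — violation — fails.
None of the 2 dependencies hold.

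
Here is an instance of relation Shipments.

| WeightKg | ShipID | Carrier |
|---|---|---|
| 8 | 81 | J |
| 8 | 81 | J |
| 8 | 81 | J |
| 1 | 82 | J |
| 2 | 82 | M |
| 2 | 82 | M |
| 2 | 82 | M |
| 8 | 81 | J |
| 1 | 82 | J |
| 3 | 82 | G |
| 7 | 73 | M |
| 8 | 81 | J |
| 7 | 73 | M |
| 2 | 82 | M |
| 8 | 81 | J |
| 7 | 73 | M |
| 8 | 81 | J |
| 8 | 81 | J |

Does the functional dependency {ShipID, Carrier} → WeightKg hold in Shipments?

Yes

(ShipID=81, Carrier=J): 8 rows → WeightKg = 8, 8, 8, 8, 8, 8, 8, 8 ✓
(ShipID=82, Carrier=J): 2 rows → WeightKg = 1, 1 ✓
(ShipID=82, Carrier=M): 4 rows → WeightKg = 2, 2, 2, 2 ✓
(ShipID=82, Carrier=G): 1 row → WeightKg = 3 ✓
(ShipID=73, Carrier=M): 3 rows → WeightKg = 7, 7, 7 ✓
Every {ShipID, Carrier} value is associated with a single WeightKg value, so {ShipID, Carrier} → WeightKg holds.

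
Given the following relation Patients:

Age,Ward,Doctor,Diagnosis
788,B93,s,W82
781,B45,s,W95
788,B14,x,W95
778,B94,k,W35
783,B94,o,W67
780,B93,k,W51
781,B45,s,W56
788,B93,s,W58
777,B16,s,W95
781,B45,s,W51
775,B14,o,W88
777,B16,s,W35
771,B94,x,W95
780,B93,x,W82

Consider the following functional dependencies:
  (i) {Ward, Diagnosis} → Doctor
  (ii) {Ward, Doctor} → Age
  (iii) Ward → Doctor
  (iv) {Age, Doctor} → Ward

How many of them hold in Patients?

2

(i) {Ward, Diagnosis} → Doctor: (Ward=B93, Diagnosis=W82): 2 rows → Doctor takes values {s, x} — violation — fails.
(ii) {Ward, Doctor} → Age: every LHS value maps to a single RHS value — holds.
(iii) Ward → Doctor: Ward=B93: 4 rows → Doctor takes values {s, k, x} — violation; Ward=B14: 2 rows → Doctor takes values {x, o} — violation; Ward=B94: 3 rows → Doctor takes values {k, o, x} — violation — fails.
(iv) {Age, Doctor} → Ward: every LHS value maps to a single RHS value — holds.
2 of the 4 dependencies hold.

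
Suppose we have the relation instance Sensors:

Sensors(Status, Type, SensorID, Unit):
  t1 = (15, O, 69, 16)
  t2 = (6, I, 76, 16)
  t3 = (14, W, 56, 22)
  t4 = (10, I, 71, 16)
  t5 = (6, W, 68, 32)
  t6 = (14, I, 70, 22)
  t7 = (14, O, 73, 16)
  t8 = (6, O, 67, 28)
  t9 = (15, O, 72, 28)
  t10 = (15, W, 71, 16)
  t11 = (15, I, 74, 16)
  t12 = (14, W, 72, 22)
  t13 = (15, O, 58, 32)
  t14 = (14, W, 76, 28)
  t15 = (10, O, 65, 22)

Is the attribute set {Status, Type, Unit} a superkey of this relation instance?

Rows 3 and 12 have the same {Status, Type, Unit} value (Status=14, Type=W, Unit=22) but are distinct tuples, so {Status, Type, Unit} does not determine every attribute — not a superkey.

No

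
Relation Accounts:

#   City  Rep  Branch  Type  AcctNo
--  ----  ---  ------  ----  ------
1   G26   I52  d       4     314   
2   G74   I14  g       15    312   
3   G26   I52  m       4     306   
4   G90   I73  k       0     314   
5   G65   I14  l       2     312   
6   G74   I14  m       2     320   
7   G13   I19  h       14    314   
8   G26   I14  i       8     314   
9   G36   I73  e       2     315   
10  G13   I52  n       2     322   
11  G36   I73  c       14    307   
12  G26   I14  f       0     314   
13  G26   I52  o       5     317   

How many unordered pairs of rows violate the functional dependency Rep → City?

Rep=I52: violating pairs (1,10), (3,10), (10,13) — 3 pairs.
Rep=I14: violating pairs (2,5), (2,8), (2,12), (5,6), (5,8), (5,12), (6,8), (6,12) — 8 pairs.
Rep=I73: violating pairs (4,9), (4,11) — 2 pairs.

13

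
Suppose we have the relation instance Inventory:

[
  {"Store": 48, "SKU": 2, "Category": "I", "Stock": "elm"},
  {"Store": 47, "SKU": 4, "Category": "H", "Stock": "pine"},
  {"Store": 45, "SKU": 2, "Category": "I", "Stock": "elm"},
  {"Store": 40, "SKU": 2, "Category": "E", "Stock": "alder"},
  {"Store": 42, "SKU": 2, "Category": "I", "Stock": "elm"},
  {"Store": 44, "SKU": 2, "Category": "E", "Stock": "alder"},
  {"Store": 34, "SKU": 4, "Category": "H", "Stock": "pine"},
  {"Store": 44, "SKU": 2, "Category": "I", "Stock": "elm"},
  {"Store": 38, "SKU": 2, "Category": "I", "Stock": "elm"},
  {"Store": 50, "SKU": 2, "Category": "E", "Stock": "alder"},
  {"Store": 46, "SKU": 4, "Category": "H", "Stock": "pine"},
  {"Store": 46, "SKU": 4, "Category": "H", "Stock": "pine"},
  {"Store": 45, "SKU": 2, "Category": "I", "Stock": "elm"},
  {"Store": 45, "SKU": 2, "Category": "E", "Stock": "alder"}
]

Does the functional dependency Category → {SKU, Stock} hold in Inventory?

Yes

Category=I: 6 rows → {SKU,Stock} = (2, elm), (2, elm), (2, elm), (2, elm), (2, elm), (2, elm) ✓
Category=H: 4 rows → {SKU,Stock} = (4, pine), (4, pine), (4, pine), (4, pine) ✓
Category=E: 4 rows → {SKU,Stock} = (2, alder), (2, alder), (2, alder), (2, alder) ✓
Every Category value is associated with a single {SKU, Stock} value, so Category → {SKU, Stock} holds.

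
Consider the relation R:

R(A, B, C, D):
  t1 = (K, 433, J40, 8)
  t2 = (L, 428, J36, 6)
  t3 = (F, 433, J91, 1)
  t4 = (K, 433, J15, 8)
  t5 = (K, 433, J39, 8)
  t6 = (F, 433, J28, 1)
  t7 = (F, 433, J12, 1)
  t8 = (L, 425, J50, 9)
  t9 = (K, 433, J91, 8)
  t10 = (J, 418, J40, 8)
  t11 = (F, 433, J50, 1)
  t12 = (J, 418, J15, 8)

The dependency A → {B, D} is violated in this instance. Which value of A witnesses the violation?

L

A=K: rows 1, 4, 5, 9 → {B,D} = (433, 8), (433, 8), (433, 8), (433, 8) ✓
A=L: rows 2, 8 → {B,D} takes values {(428, 6), (425, 9)} — violation
A=F: rows 3, 6, 7, 11 → {B,D} = (433, 1), (433, 1), (433, 1), (433, 1) ✓
A=J: rows 10, 12 → {B,D} = (418, 8), (418, 8) ✓
The only A value with inconsistent RHS is A=L.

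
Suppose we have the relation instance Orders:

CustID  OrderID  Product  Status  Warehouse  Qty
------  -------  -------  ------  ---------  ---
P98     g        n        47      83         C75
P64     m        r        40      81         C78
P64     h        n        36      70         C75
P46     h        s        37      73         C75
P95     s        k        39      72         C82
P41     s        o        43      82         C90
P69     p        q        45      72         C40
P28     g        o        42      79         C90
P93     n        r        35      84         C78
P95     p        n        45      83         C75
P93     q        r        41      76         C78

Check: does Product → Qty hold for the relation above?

Yes

Product=n: 3 rows → Qty = C75, C75, C75 ✓
Product=r: 3 rows → Qty = C78, C78, C78 ✓
Product=s: 1 row → Qty = C75 ✓
Product=k: 1 row → Qty = C82 ✓
Product=o: 2 rows → Qty = C90, C90 ✓
Product=q: 1 row → Qty = C40 ✓
Every Product value is associated with a single Qty value, so Product → Qty holds.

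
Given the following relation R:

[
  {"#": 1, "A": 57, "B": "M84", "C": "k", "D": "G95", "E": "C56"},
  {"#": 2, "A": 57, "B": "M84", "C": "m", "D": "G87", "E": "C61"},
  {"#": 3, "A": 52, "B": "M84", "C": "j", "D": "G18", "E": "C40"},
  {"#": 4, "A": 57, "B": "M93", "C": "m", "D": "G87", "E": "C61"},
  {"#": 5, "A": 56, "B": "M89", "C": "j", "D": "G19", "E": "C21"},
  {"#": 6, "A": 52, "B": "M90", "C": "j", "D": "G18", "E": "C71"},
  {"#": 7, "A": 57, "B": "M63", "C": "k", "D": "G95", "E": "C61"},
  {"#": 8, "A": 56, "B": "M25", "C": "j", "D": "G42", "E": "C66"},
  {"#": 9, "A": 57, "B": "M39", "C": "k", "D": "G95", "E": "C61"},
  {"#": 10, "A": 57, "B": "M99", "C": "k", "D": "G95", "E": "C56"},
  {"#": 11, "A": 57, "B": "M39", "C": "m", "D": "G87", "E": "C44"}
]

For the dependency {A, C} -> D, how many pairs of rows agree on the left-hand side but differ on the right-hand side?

1

(A=57, C=k): all 4 rows agree on D — 0 pairs.
(A=57, C=m): all 3 rows agree on D — 0 pairs.
(A=52, C=j): all 2 rows agree on D — 0 pairs.
(A=56, C=j): violating pairs (5,8) — 1 pair.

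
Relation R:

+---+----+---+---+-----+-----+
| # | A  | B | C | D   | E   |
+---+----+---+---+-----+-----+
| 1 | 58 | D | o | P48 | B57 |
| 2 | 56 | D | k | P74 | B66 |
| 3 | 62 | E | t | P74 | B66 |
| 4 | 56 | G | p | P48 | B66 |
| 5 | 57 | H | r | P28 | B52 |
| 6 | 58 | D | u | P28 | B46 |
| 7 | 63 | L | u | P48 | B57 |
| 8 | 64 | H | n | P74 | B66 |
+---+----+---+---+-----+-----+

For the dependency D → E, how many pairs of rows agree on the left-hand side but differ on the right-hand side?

3

D=P48: violating pairs (1,4), (4,7) — 2 pairs.
D=P74: all 3 rows agree on E — 0 pairs.
D=P28: violating pairs (5,6) — 1 pair.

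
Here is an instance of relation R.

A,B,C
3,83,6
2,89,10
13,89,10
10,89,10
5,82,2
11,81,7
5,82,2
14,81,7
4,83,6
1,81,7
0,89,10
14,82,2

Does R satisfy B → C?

B=83: 2 rows → C = 6, 6 ✓
B=89: 4 rows → C = 10, 10, 10, 10 ✓
B=82: 3 rows → C = 2, 2, 2 ✓
B=81: 3 rows → C = 7, 7, 7 ✓
Every B value is associated with a single C value, so B → C holds.

Yes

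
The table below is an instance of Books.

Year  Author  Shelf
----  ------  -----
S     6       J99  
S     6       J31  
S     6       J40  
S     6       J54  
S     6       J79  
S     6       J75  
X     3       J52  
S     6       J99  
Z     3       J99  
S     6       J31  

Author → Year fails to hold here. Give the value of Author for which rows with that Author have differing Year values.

Author=6: 8 rows → Year = S, S, S, S, S, S, S, S ✓
Author=3: 2 rows → Year takes values {X, Z} — violation
The only Author value with inconsistent Year is Author=3.

3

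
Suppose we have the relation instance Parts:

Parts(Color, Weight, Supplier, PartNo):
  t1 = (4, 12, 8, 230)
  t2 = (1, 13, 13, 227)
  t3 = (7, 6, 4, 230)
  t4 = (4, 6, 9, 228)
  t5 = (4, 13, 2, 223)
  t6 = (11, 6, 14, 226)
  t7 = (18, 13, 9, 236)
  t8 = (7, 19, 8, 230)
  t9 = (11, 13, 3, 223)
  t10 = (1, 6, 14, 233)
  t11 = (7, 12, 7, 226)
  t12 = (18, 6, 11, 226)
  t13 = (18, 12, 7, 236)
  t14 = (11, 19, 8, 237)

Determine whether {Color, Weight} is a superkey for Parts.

All 14 rows have distinct {Color, Weight} values, so {Color, Weight} → (all attributes) holds and {Color, Weight} is a superkey.

Yes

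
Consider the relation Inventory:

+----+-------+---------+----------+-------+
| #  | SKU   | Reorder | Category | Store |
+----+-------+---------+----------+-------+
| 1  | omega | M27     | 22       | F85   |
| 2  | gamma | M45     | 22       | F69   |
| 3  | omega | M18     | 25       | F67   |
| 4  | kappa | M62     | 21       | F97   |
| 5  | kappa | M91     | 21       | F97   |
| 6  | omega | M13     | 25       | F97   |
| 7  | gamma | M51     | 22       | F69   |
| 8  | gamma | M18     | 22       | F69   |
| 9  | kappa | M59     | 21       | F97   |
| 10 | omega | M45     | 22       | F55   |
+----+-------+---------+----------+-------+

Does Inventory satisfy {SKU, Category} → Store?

(SKU=omega, Category=22): rows 1, 10 → Store takes values {F85, F55} — violation
(SKU=gamma, Category=22): rows 2, 7, 8 → Store = F69, F69, F69 ✓
(SKU=omega, Category=25): rows 3, 6 → Store takes values {F67, F97} — violation
(SKU=kappa, Category=21): rows 4, 5, 9 → Store = F97, F97, F97 ✓
Two rows agree on {SKU, Category} but differ on Store, so {SKU, Category} → Store does not hold.

No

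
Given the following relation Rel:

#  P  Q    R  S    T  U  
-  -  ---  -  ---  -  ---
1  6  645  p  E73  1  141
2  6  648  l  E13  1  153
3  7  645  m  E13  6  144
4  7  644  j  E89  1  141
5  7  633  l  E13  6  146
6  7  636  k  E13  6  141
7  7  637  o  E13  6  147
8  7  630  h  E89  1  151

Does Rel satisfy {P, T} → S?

(P=6, T=1): rows 1, 2 → S takes values {E73, E13} — violation
(P=7, T=6): rows 3, 5, 6, 7 → S = E13, E13, E13, E13 ✓
(P=7, T=1): rows 4, 8 → S = E89, E89 ✓
Two rows agree on {P, T} but differ on S, so {P, T} → S does not hold.

No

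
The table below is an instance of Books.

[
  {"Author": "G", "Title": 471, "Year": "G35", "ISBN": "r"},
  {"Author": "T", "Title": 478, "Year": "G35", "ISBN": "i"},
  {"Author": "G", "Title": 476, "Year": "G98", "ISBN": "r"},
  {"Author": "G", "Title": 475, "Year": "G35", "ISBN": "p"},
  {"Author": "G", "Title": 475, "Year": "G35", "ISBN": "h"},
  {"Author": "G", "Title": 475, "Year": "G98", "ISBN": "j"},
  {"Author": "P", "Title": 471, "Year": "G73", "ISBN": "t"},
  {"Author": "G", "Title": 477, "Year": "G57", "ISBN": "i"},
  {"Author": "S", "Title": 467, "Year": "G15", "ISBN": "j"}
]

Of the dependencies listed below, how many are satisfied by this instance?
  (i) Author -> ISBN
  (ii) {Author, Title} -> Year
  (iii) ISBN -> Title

(i) Author -> ISBN: Author=G: 6 rows → ISBN takes values {r, p, h, j, i} — violation — fails.
(ii) {Author, Title} -> Year: (Author=G, Title=475): 3 rows → Year takes values {G35, G98} — violation — fails.
(iii) ISBN -> Title: ISBN=r: 2 rows → Title takes values {471, 476} — violation; ISBN=i: 2 rows → Title takes values {478, 477} — violation; ISBN=j: 2 rows → Title takes values {475, 467} — violation — fails.
None of the 3 dependencies hold.

0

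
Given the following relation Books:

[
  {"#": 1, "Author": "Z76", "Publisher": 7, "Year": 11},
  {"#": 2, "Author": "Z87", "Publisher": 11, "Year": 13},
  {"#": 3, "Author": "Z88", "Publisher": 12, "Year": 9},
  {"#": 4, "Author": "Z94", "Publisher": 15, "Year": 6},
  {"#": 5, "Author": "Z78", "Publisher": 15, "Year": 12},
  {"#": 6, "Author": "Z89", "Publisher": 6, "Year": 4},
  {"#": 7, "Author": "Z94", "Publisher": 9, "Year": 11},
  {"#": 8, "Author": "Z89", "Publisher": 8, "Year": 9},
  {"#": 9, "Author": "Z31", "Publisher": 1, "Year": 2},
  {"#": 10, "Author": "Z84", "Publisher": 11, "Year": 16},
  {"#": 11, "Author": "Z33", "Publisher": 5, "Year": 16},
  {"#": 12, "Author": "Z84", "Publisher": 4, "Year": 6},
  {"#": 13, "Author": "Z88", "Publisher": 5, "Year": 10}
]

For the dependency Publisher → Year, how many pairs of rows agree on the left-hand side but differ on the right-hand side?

3

Publisher=11: violating pairs (2,10) — 1 pair.
Publisher=15: violating pairs (4,5) — 1 pair.
Publisher=5: violating pairs (11,13) — 1 pair.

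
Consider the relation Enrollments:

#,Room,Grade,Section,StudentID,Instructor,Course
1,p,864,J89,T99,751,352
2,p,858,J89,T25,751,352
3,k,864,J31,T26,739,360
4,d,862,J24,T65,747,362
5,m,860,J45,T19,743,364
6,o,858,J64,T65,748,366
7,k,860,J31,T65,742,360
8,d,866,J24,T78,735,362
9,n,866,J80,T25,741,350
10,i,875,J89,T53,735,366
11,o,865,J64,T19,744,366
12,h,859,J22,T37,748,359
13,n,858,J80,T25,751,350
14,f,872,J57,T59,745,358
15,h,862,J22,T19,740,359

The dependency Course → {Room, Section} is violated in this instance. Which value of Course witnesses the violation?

366

Course=352: rows 1, 2 → {Room,Section} = (p, J89), (p, J89) ✓
Course=360: rows 3, 7 → {Room,Section} = (k, J31), (k, J31) ✓
Course=362: rows 4, 8 → {Room,Section} = (d, J24), (d, J24) ✓
Course=364: row 5 → {Room,Section} = (m, J45) ✓
Course=366: rows 6, 10, 11 → {Room,Section} takes values {(o, J64), (i, J89)} — violation
Course=350: rows 9, 13 → {Room,Section} = (n, J80), (n, J80) ✓
Course=359: rows 12, 15 → {Room,Section} = (h, J22), (h, J22) ✓
Course=358: row 14 → {Room,Section} = (f, J57) ✓
The only Course value with inconsistent RHS is Course=366.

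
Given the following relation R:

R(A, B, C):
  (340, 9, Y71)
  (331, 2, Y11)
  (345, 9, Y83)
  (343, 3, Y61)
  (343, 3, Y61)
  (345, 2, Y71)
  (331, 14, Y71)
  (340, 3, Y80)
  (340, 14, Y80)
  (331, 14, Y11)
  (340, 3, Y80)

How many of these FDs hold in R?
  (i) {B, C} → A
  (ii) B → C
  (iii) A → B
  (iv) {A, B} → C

1

(i) {B, C} → A: every LHS value maps to a single RHS value — holds.
(ii) B → C: B=9: 2 rows → C takes values {Y71, Y83} — violation; B=2: 2 rows → C takes values {Y11, Y71} — violation; B=3: 4 rows → C takes values {Y61, Y80} — violation; B=14: 3 rows → C takes values {Y71, Y80, Y11} — violation — fails.
(iii) A → B: A=340: 4 rows → B takes values {9, 3, 14} — violation; A=331: 3 rows → B takes values {2, 14} — violation; A=345: 2 rows → B takes values {9, 2} — violation — fails.
(iv) {A, B} → C: (A=331, B=14): 2 rows → C takes values {Y71, Y11} — violation — fails.
1 of the 4 dependencies holds.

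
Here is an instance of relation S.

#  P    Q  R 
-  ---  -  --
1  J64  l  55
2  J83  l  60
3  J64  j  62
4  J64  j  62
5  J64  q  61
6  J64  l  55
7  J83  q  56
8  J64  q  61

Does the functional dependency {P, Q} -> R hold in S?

Yes

(P=J64, Q=l): rows 1, 6 → R = 55, 55 ✓
(P=J83, Q=l): row 2 → R = 60 ✓
(P=J64, Q=j): rows 3, 4 → R = 62, 62 ✓
(P=J64, Q=q): rows 5, 8 → R = 61, 61 ✓
(P=J83, Q=q): row 7 → R = 56 ✓
Every {P, Q} value is associated with a single R value, so {P, Q} -> R holds.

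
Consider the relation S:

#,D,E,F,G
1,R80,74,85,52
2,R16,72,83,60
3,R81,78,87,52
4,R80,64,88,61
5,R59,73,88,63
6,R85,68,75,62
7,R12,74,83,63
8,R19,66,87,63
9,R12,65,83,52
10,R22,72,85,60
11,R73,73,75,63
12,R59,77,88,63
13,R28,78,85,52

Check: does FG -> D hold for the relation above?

No

(F=85, G=52): rows 1, 13 → D takes values {R80, R28} — violation
(F=83, G=60): row 2 → D = R16 ✓
(F=87, G=52): row 3 → D = R81 ✓
(F=88, G=61): row 4 → D = R80 ✓
(F=88, G=63): rows 5, 12 → D = R59, R59 ✓
(F=75, G=62): row 6 → D = R85 ✓
(F=83, G=63): row 7 → D = R12 ✓
(F=87, G=63): row 8 → D = R19 ✓
(F=83, G=52): row 9 → D = R12 ✓
(F=85, G=60): row 10 → D = R22 ✓
(F=75, G=63): row 11 → D = R73 ✓
Two rows agree on FG but differ on D, so FG -> D does not hold.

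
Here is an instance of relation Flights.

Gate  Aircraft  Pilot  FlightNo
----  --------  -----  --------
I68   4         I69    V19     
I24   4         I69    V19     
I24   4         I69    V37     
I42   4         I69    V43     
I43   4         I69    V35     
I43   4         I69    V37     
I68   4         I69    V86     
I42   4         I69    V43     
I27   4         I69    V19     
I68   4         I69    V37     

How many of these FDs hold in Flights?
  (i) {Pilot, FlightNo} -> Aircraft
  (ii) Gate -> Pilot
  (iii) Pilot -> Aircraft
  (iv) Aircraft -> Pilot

4

(i) {Pilot, FlightNo} -> Aircraft: every LHS value maps to a single RHS value — holds.
(ii) Gate -> Pilot: every LHS value maps to a single RHS value — holds.
(iii) Pilot -> Aircraft: every LHS value maps to a single RHS value — holds.
(iv) Aircraft -> Pilot: every LHS value maps to a single RHS value — holds.
4 of the 4 dependencies hold.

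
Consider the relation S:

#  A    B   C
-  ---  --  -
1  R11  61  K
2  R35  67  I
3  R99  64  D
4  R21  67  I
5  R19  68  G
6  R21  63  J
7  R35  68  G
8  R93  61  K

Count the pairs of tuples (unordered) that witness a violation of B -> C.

B=61: all 2 rows agree on C — 0 pairs.
B=67: all 2 rows agree on C — 0 pairs.
B=68: all 2 rows agree on C — 0 pairs.

0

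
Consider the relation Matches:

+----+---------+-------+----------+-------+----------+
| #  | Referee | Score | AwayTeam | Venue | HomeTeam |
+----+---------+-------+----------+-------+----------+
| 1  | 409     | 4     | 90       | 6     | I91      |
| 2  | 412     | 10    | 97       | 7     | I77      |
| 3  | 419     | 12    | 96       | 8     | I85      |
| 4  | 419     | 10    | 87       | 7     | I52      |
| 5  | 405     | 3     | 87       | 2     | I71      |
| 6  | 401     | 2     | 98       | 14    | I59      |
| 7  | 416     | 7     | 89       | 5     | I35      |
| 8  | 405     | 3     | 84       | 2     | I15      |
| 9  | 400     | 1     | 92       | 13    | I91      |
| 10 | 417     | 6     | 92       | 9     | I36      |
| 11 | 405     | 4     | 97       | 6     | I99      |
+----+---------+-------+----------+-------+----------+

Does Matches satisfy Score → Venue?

Yes

Score=4: rows 1, 11 → Venue = 6, 6 ✓
Score=10: rows 2, 4 → Venue = 7, 7 ✓
Score=12: row 3 → Venue = 8 ✓
Score=3: rows 5, 8 → Venue = 2, 2 ✓
Score=2: row 6 → Venue = 14 ✓
Score=7: row 7 → Venue = 5 ✓
Score=1: row 9 → Venue = 13 ✓
Score=6: row 10 → Venue = 9 ✓
Every Score value is associated with a single Venue value, so Score → Venue holds.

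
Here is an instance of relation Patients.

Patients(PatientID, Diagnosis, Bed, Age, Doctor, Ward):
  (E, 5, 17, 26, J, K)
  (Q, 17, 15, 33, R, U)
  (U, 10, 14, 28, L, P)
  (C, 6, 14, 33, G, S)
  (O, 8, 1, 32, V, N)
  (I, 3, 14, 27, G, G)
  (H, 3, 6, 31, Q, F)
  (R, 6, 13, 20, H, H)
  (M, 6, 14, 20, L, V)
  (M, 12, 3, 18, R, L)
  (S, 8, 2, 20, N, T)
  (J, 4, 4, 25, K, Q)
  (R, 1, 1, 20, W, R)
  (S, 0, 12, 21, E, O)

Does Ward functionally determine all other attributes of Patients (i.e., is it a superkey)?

Yes

All 14 rows have distinct Ward values, so Ward → (all attributes) holds and Ward is a superkey.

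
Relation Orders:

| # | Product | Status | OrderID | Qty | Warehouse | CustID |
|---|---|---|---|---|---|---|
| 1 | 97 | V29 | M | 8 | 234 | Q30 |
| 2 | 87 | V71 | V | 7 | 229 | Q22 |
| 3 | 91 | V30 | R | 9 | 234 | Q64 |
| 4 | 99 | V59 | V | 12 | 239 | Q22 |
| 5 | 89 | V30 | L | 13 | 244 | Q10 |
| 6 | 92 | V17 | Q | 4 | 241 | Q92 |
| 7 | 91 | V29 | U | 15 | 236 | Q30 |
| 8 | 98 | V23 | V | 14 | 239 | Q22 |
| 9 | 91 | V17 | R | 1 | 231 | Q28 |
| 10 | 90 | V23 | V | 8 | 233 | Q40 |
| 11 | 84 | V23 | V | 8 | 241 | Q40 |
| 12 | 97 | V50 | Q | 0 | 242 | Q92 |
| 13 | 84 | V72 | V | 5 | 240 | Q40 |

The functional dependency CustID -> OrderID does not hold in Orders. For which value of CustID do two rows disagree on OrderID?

Q30

CustID=Q30: rows 1, 7 → OrderID takes values {M, U} — violation
CustID=Q22: rows 2, 4, 8 → OrderID = V, V, V ✓
CustID=Q64: row 3 → OrderID = R ✓
CustID=Q10: row 5 → OrderID = L ✓
CustID=Q92: rows 6, 12 → OrderID = Q, Q ✓
CustID=Q28: row 9 → OrderID = R ✓
CustID=Q40: rows 10, 11, 13 → OrderID = V, V, V ✓
The only CustID value with inconsistent OrderID is CustID=Q30.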